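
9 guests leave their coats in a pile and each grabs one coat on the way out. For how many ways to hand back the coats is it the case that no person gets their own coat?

The subfactorial !9 = [9!/e] (nearest integer).
9! = 362880, and 362880/e ≈ 133496.09, so !9 = 133496.

133496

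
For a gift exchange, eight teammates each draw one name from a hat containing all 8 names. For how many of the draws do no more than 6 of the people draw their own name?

40319

# with exactly i fixed is C(8,i)·!(8-i); sum over i=0..6:
  i=0: C(8,0)·!8 = 1·14833 = 14833
  i=1: C(8,1)·!7 = 8·1854 = 14832
  i=2: C(8,2)·!6 = 28·265 = 7420
  i=3: C(8,3)·!5 = 56·44 = 2464
  i=4: C(8,4)·!4 = 70·9 = 630
  i=5: C(8,5)·!3 = 56·2 = 112
  i=6: C(8,6)·!2 = 28·1 = 28
Total = 40319.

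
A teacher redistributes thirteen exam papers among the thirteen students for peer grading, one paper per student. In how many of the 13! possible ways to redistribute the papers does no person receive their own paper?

2290792932

!13 = 13! · Σ_{k=0}^{13} (-1)^k/k!
= 13! - 13!/1! + 13!/2! - 13!/3! + 13!/4! - 13!/5! + 13!/6! - 13!/7! + 13!/8! - 13!/9! + 13!/10! - 13!/11! + 13!/12! - 13!/13!
= 6227020800 - 6227020800 + 3113510400 - 1037836800 + 259459200 - 51891840 + 8648640 - 1235520 + 154440 - 17160 + 1716 - 156 + 13 - 1
= 2290792932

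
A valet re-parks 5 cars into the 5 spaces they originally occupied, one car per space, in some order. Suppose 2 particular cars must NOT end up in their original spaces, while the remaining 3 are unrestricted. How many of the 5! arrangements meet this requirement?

78

Inclusion-exclusion on the 2 forbidden self-matches:
Σ_{j=0}^{2} (-1)^j C(2,j)(5-j)!
= C(2,0)·5! - C(2,1)·4! + C(2,2)·3!
= 120 - 48 + 6
= 78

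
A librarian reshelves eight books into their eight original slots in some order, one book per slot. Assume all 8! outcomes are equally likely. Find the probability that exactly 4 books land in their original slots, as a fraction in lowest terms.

Favorable outcomes: C(8,4)·!4 = 70·9 = 630.
Total outcomes: 8! = 40320.
Probability = 630/40320 = 1/64.

1/64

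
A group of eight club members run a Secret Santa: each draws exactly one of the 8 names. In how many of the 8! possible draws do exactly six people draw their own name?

28

Choose which 6 of the 8 are fixed: C(8,6) = 28.
The remaining 2 must be deranged: !2 = 1.
Total: 28 × 1 = 28.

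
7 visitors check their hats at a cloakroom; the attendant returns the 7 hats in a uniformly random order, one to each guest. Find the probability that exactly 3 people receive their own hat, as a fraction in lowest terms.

1/16

Favorable outcomes: C(7,3)·!4 = 35·9 = 315.
Total outcomes: 7! = 5040.
Probability = 315/5040 = 1/16.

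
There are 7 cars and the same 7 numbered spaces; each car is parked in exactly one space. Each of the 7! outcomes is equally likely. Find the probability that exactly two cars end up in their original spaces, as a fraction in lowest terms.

11/60

Favorable outcomes: C(7,2)·!5 = 21·44 = 924.
Total outcomes: 7! = 5040.
Probability = 924/5040 = 11/60.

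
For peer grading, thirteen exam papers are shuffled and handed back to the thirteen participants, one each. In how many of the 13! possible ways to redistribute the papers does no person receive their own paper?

Use !n = (n-1)(!(n-1) + !(n-2)).
!13 = 12·(176214841 + 14684570) = 12·190899411 = 2290792932

2290792932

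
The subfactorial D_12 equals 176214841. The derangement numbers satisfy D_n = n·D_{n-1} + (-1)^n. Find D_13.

2290792932

D_13 = 13·176214841 - 1 = 2290792932.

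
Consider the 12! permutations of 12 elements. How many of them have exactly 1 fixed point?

Pick the single fixed position: C(12,1) = 12 ways.
The other 11 form a derangement: !11 = 14684570.
Total: 12 × 14684570 = 176214840.

176214840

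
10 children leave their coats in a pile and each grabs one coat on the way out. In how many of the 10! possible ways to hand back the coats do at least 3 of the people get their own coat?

291394

Sum C(10,i)·!(10-i) for i = 3..10:
  i=3: C(10,3)·!7 = 120·1854 = 222480
  i=4: C(10,4)·!6 = 210·265 = 55650
  i=5: C(10,5)·!5 = 252·44 = 11088
  i=6: C(10,6)·!4 = 210·9 = 1890
  i=7: C(10,7)·!3 = 120·2 = 240
  i=8: C(10,8)·!2 = 45·1 = 45
  i=9: C(10,9)·!1 = 10·0 = 0
  i=10: C(10,10)·!0 = 1·1 = 1
Total = 291394.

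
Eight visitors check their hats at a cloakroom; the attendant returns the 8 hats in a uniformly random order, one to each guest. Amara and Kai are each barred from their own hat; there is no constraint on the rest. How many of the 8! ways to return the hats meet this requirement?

Let A_j be the event that the j-th constrained one is fixed. By inclusion-exclusion over the 2 events:
Σ_{j=0}^{2} (-1)^j C(2,j)(8-j)!
= C(2,0)·8! - C(2,1)·7! + C(2,2)·6!
= 40320 - 10080 + 720
= 30960

30960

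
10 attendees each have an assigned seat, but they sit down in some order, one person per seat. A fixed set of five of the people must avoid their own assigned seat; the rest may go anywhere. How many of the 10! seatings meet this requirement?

Inclusion-exclusion on the 5 forbidden self-matches:
Σ_{j=0}^{5} (-1)^j C(5,j)(10-j)!
= C(5,0)·10! - C(5,1)·9! + C(5,2)·8! - C(5,3)·7! + C(5,4)·6! - C(5,5)·5!
= 3628800 - 1814400 + 403200 - 50400 + 3600 - 120
= 2170680

2170680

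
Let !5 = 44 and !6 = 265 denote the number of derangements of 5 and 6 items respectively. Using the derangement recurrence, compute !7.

1854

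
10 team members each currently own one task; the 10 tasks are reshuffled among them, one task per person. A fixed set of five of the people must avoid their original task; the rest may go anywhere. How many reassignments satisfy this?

2170680

Let A_j be the event that the j-th constrained one is fixed. By inclusion-exclusion over the 5 events:
Σ_{j=0}^{5} (-1)^j C(5,j)(10-j)!
= C(5,0)·10! - C(5,1)·9! + C(5,2)·8! - C(5,3)·7! + C(5,4)·6! - C(5,5)·5!
= 3628800 - 1814400 + 403200 - 50400 + 3600 - 120
= 2170680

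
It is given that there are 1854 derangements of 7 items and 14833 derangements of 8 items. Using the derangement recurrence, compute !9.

!9 = (9-1)·(!8 + !7) = 8·(14833 + 1854) = 8·16687 = 133496.

133496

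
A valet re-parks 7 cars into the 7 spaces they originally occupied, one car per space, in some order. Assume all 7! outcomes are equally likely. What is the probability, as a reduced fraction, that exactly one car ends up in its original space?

53/144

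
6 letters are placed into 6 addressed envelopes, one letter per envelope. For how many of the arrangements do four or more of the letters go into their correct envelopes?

16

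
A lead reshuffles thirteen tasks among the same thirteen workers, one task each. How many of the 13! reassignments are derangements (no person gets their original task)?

2290792932

!13 is the nearest integer to 13!/e.
13! = 6227020800, and 6227020800/e ≈ 2290792932.07, so !13 = 2290792932.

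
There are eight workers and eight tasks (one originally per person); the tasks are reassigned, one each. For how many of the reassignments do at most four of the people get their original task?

40179

Sum C(8,i)·!(8-i) for i = 0..4:
  i=0: C(8,0)·!8 = 1·14833 = 14833
  i=1: C(8,1)·!7 = 8·1854 = 14832
  i=2: C(8,2)·!6 = 28·265 = 7420
  i=3: C(8,3)·!5 = 56·44 = 2464
  i=4: C(8,4)·!4 = 70·9 = 630
Total = 40179.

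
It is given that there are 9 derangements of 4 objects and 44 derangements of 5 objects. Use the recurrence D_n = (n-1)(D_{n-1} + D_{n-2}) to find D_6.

D_6 = (6-1)·(D_5 + D_4) = 5·(44 + 9) = 5·53 = 265.

265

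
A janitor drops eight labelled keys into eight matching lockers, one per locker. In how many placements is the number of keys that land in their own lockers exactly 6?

28

Choose which 6 of the 8 are fixed: C(8,6) = 28.
The other 2 form a derangement: !2 = 1.
Total: 28 × 1 = 28.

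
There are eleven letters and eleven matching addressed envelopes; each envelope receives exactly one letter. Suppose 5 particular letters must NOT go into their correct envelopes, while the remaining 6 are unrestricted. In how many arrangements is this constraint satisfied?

Inclusion-exclusion on the 5 forbidden self-matches:
Σ_{j=0}^{5} (-1)^j C(5,j)(11-j)!
= C(5,0)·11! - C(5,1)·10! + C(5,2)·9! - C(5,3)·8! + C(5,4)·7! - C(5,5)·6!
= 39916800 - 18144000 + 3628800 - 403200 + 25200 - 720
= 25022880

25022880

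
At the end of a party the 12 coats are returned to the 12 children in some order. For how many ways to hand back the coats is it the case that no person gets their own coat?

!12 is the nearest integer to 12!/e.
12! = 479001600, and 479001600/e ≈ 176214840.93, so !12 = 176214841.

176214841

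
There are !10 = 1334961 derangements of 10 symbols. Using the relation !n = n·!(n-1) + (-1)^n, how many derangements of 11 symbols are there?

14684570

!11 = 11·1334961 - 1 = 14684570.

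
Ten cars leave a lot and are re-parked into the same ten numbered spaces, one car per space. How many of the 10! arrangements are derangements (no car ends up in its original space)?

1334961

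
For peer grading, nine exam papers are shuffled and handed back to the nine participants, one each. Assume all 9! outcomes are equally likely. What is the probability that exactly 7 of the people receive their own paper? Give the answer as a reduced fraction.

Favorable outcomes: C(9,7)·!2 = 36·1 = 36.
Total outcomes: 9! = 362880.
Probability = 36/362880 = 1/10080.

1/10080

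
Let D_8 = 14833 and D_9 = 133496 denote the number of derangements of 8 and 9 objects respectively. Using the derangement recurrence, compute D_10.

D_10 = (10-1)·(D_9 + D_8) = 9·(133496 + 14833) = 9·148329 = 1334961.

1334961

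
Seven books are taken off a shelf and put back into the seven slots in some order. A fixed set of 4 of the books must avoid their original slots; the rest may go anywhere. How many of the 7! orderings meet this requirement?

2790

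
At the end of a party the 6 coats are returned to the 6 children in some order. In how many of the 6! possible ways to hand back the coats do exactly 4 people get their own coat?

Choose which 4 of the 6 are fixed: C(6,4) = 15.
The remaining 2 must be deranged: !2 = 1.
Total: 15 × 1 = 15.

15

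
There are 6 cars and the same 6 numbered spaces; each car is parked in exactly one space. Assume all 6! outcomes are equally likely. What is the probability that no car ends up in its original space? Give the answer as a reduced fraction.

53/144

Favorable outcomes: !6 = 265.
Total outcomes: 6! = 720.
Probability = 265/720 = 53/144.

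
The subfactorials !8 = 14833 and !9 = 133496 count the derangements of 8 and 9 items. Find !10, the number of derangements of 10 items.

1334961

!10 = (10-1)·(!9 + !8) = 9·(133496 + 14833) = 9·148329 = 1334961.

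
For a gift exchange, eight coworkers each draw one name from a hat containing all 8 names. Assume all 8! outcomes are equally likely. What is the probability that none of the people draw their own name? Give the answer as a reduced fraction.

2119/5760

Favorable outcomes: !8 = 14833.
Total outcomes: 8! = 40320.
Probability = 14833/40320 = 2119/5760.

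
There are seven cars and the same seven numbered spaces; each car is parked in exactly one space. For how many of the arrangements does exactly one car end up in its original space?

Choose which one of the 7 is fixed: C(7,1) = 7.
The other 6 form a derangement: !6 = 265.
Total: 7 × 265 = 1855.

1855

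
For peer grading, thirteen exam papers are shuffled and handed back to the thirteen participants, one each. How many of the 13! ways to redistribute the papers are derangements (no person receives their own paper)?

2290792932

!13 = 13! · Σ_{k=0}^{13} (-1)^k/k!
= 13! - 13!/1! + 13!/2! - 13!/3! + 13!/4! - 13!/5! + 13!/6! - 13!/7! + 13!/8! - 13!/9! + 13!/10! - 13!/11! + 13!/12! - 13!/13!
= 6227020800 - 6227020800 + 3113510400 - 1037836800 + 259459200 - 51891840 + 8648640 - 1235520 + 154440 - 17160 + 1716 - 156 + 13 - 1
= 2290792932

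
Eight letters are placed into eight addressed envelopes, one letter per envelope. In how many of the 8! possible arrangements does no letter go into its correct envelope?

Recurrence: !8 = 7·(!7 + !6).
!8 = 7·(1854 + 265) = 7·2119 = 14833

14833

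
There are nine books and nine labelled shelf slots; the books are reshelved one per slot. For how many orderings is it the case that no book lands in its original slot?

!9 = 9! · Σ_{k=0}^{9} (-1)^k/k!
= 9! - 9!/1! + 9!/2! - 9!/3! + 9!/4! - 9!/5! + 9!/6! - 9!/7! + 9!/8! - 9!/9!
= 362880 - 362880 + 181440 - 60480 + 15120 - 3024 + 504 - 72 + 9 - 1
= 133496

133496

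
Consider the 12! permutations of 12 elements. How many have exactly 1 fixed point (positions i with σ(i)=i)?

Pick the single fixed position: C(12,1) = 12 ways.
The remaining 11 must be deranged: !11 = 14684570.
Total: 12 × 14684570 = 176214840.

176214840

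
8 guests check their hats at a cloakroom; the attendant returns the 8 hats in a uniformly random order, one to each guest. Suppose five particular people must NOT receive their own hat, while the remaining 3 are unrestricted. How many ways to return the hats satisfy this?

Let A_j be the event that the j-th constrained one is fixed. By inclusion-exclusion over the 5 events:
Σ_{j=0}^{5} (-1)^j C(5,j)(8-j)!
= C(5,0)·8! - C(5,1)·7! + C(5,2)·6! - C(5,3)·5! + C(5,4)·4! - C(5,5)·3!
= 40320 - 25200 + 7200 - 1200 + 120 - 6
= 21234

21234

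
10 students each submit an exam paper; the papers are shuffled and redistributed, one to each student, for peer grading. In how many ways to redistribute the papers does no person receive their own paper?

By inclusion-exclusion, !10 = Σ (-1)^k · 10!/k! for k=0..10
= 10! - 10!/1! + 10!/2! - 10!/3! + 10!/4! - 10!/5! + 10!/6! - 10!/7! + 10!/8! - 10!/9! + 10!/10!
= 3628800 - 3628800 + 1814400 - 604800 + 151200 - 30240 + 5040 - 720 + 90 - 10 + 1
= 1334961

1334961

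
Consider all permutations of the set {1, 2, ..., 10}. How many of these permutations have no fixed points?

1334961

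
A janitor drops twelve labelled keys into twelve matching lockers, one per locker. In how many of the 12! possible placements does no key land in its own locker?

!12 is the nearest integer to 12!/e.
12! = 479001600, and 479001600/e ≈ 176214840.93, so !12 = 176214841.

176214841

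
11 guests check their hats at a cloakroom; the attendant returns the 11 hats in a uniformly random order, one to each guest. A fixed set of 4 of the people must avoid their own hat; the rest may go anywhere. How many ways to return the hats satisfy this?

27422640

Inclusion-exclusion on the 4 forbidden self-matches:
Σ_{j=0}^{4} (-1)^j C(4,j)(11-j)!
= C(4,0)·11! - C(4,1)·10! + C(4,2)·9! - C(4,3)·8! + C(4,4)·7!
= 39916800 - 14515200 + 2177280 - 161280 + 5040
= 27422640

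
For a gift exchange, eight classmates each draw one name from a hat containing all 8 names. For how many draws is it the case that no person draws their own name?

14833

!8 is the nearest integer to 8!/e.
8! = 40320, and 40320/e ≈ 14832.90, so !8 = 14833.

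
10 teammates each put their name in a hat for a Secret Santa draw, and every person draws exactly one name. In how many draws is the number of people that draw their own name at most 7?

3628754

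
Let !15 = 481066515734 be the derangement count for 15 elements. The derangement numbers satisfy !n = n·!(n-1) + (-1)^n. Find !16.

7697064251745

!16 = 16·481066515734 + 1 = 7697064251745.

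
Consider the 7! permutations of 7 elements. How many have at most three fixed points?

4948

# with exactly i fixed is C(7,i)·!(7-i); sum over i=0..3:
  i=0: C(7,0)·!7 = 1·1854 = 1854
  i=1: C(7,1)·!6 = 7·265 = 1855
  i=2: C(7,2)·!5 = 21·44 = 924
  i=3: C(7,3)·!4 = 35·9 = 315
Total = 4948.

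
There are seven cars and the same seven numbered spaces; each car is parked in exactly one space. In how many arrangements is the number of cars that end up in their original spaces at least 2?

1331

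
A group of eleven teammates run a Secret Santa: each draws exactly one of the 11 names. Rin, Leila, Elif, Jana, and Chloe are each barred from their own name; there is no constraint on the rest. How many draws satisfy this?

Inclusion-exclusion on the 5 forbidden self-matches:
Σ_{j=0}^{5} (-1)^j C(5,j)(11-j)!
= C(5,0)·11! - C(5,1)·10! + C(5,2)·9! - C(5,3)·8! + C(5,4)·7! - C(5,5)·6!
= 39916800 - 18144000 + 3628800 - 403200 + 25200 - 720
= 25022880

25022880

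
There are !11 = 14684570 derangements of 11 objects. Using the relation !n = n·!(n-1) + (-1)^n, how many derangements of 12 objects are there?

!12 = 12·14684570 + 1 = 176214841.

176214841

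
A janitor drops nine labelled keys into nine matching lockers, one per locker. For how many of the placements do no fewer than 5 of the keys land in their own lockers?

1339

# with exactly i fixed is C(9,i)·!(9-i); sum over i=5..9:
  i=5: C(9,5)·!4 = 126·9 = 1134
  i=6: C(9,6)·!3 = 84·2 = 168
  i=7: C(9,7)·!2 = 36·1 = 36
  i=8: C(9,8)·!1 = 9·0 = 0
  i=9: C(9,9)·!0 = 1·1 = 1
Total = 1339.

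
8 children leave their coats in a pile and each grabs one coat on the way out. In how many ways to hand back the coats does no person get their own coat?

Use !n = n·!(n-1) + (-1)^n.
!8 = 8·1854 + 1 = 14833

14833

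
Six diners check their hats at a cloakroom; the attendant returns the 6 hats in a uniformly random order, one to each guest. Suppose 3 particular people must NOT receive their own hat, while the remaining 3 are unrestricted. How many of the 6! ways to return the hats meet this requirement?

426

Inclusion-exclusion on the 3 forbidden self-matches:
Σ_{j=0}^{3} (-1)^j C(3,j)(6-j)!
= C(3,0)·6! - C(3,1)·5! + C(3,2)·4! - C(3,3)·3!
= 720 - 360 + 72 - 6
= 426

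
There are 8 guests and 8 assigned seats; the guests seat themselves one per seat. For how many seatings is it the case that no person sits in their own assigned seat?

By inclusion-exclusion, !8 = Σ (-1)^k · 8!/k! for k=0..8
= 8! - 8!/1! + 8!/2! - 8!/3! + 8!/4! - 8!/5! + 8!/6! - 8!/7! + 8!/8!
= 40320 - 40320 + 20160 - 6720 + 1680 - 336 + 56 - 8 + 1
= 14833

14833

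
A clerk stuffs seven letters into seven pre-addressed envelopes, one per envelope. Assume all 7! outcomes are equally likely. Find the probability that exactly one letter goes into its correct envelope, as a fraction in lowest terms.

Favorable outcomes: C(7,1)·!6 = 7·265 = 1855.
Total outcomes: 7! = 5040.
Probability = 1855/5040 = 53/144.

53/144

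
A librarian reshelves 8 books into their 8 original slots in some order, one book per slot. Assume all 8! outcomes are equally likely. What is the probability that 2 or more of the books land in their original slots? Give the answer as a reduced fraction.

2131/8064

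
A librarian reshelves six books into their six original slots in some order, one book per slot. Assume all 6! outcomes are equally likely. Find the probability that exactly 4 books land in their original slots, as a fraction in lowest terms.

1/48

Favorable outcomes: C(6,4)·!2 = 15·1 = 15.
Total outcomes: 6! = 720.
Probability = 15/720 = 1/48.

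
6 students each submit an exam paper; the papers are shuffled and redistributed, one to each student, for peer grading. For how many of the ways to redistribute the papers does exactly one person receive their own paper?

264

Pick the single fixed position: C(6,1) = 6 ways.
The remaining 5 must be deranged: !5 = 44.
Total: 6 × 44 = 264.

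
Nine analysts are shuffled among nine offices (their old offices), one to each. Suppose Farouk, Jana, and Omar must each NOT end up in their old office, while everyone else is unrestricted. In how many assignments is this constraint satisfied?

Let A_j be the event that the j-th constrained one is fixed. By inclusion-exclusion over the 3 events:
Σ_{j=0}^{3} (-1)^j C(3,j)(9-j)!
= C(3,0)·9! - C(3,1)·8! + C(3,2)·7! - C(3,3)·6!
= 362880 - 120960 + 15120 - 720
= 256320

256320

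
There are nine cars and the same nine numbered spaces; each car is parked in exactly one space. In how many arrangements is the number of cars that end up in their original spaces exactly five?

Pick the 5 fixed positions: C(9,5) = 126 ways.
The remaining 4 must be deranged: !4 = 9.
Total: 126 × 9 = 1134.

1134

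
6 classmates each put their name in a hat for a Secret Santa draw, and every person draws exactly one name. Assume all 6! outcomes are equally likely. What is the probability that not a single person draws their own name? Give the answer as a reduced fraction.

53/144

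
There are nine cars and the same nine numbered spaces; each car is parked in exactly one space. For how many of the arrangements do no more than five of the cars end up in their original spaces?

Sum C(9,i)·!(9-i) for i = 0..5:
  i=0: C(9,0)·!9 = 1·133496 = 133496
  i=1: C(9,1)·!8 = 9·14833 = 133497
  i=2: C(9,2)·!7 = 36·1854 = 66744
  i=3: C(9,3)·!6 = 84·265 = 22260
  i=4: C(9,4)·!5 = 126·44 = 5544
  i=5: C(9,5)·!4 = 126·9 = 1134
Total = 362675.

362675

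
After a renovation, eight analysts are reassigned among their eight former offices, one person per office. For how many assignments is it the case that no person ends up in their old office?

14833

The subfactorial !8 = [8!/e] (nearest integer).
8! = 40320, and 40320/e ≈ 14832.90, so !8 = 14833.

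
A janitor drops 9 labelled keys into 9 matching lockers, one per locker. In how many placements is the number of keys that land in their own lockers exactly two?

66744

Pick the 2 fixed positions: C(9,2) = 36 ways.
The other 7 form a derangement: !7 = 1854.
Total: 36 × 1854 = 66744.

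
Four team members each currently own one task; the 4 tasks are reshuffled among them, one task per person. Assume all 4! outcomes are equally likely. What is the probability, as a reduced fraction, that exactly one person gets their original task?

1/3

Favorable outcomes: C(4,1)·!3 = 4·2 = 8.
Total outcomes: 4! = 24.
Probability = 8/24 = 1/3.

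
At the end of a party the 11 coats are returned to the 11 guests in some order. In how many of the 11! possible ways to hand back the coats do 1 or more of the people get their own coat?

25232230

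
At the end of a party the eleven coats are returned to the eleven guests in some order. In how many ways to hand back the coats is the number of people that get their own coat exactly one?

14684571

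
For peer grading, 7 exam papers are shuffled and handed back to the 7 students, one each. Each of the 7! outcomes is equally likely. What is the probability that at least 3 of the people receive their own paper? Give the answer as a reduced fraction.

Favorable outcomes: Σ_{i≥3} C(7,i)·!(7-i) = 35·9 + 35·2 + 21·1 + 7·0 + 1·1 = 407.
Total outcomes: 7! = 5040.
Probability = 407/5040 = 407/5040.

407/5040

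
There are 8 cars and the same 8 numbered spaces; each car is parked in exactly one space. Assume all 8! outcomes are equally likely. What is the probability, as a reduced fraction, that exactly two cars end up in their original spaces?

Favorable outcomes: C(8,2)·!6 = 28·265 = 7420.
Total outcomes: 8! = 40320.
Probability = 7420/40320 = 53/288.

53/288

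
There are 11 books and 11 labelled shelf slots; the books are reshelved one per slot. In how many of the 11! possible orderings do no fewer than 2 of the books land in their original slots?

10547659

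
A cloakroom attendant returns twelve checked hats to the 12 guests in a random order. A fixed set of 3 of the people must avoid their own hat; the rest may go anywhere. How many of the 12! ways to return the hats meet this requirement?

369774720

Inclusion-exclusion on the 3 forbidden self-matches:
Σ_{j=0}^{3} (-1)^j C(3,j)(12-j)!
= C(3,0)·12! - C(3,1)·11! + C(3,2)·10! - C(3,3)·9!
= 479001600 - 119750400 + 10886400 - 362880
= 369774720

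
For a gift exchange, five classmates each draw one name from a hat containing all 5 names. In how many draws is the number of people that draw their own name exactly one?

45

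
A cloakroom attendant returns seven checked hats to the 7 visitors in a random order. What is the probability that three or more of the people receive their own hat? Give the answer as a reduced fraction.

Favorable outcomes: Σ_{i≥3} C(7,i)·!(7-i) = 35·9 + 35·2 + 21·1 + 7·0 + 1·1 = 407.
Total outcomes: 7! = 5040.
Probability = 407/5040 = 407/5040.

407/5040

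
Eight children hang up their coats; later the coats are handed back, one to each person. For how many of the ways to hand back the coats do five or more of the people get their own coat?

141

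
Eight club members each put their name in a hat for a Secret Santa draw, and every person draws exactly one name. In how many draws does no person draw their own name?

14833

The number of derangements of 8 is !8 = Σ_{k=0}^{8} (-1)^k·8!/k!
= 8! - 8!/1! + 8!/2! - 8!/3! + 8!/4! - 8!/5! + 8!/6! - 8!/7! + 8!/8!
= 40320 - 40320 + 20160 - 6720 + 1680 - 336 + 56 - 8 + 1
= 14833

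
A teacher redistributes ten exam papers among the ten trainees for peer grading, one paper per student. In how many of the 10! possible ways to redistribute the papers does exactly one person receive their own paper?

Choose which one of the 10 is fixed: C(10,1) = 10.
The other 9 form a derangement: !9 = 133496.
Total: 10 × 133496 = 1334960.

1334960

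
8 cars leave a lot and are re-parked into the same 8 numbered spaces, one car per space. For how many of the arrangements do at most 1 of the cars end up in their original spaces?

Sum C(8,i)·!(8-i) for i = 0..1:
  i=0: C(8,0)·!8 = 1·14833 = 14833
  i=1: C(8,1)·!7 = 8·1854 = 14832
Total = 29665.

29665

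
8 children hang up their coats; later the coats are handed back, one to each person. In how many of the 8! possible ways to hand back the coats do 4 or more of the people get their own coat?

Sum C(8,i)·!(8-i) for i = 4..8:
  i=4: C(8,4)·!4 = 70·9 = 630
  i=5: C(8,5)·!3 = 56·2 = 112
  i=6: C(8,6)·!2 = 28·1 = 28
  i=7: C(8,7)·!1 = 8·0 = 0
  i=8: C(8,8)·!0 = 1·1 = 1
Total = 771.

771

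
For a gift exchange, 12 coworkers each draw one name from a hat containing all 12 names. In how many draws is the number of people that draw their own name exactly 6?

Pick the 6 fixed positions: C(12,6) = 924 ways.
The remaining 6 must be deranged: !6 = 265.
Total: 924 × 265 = 244860.

244860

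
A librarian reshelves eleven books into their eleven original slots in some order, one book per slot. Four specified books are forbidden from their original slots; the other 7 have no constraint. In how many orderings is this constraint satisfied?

Let A_j be the event that the j-th constrained one is fixed. By inclusion-exclusion over the 4 events:
Σ_{j=0}^{4} (-1)^j C(4,j)(11-j)!
= C(4,0)·11! - C(4,1)·10! + C(4,2)·9! - C(4,3)·8! + C(4,4)·7!
= 39916800 - 14515200 + 2177280 - 161280 + 5040
= 27422640

27422640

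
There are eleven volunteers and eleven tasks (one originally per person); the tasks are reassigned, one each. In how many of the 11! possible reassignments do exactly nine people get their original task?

55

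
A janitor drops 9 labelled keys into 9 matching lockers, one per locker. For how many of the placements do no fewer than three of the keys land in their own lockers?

29143

Sum C(9,i)·!(9-i) for i = 3..9:
  i=3: C(9,3)·!6 = 84·265 = 22260
  i=4: C(9,4)·!5 = 126·44 = 5544
  i=5: C(9,5)·!4 = 126·9 = 1134
  i=6: C(9,6)·!3 = 84·2 = 168
  i=7: C(9,7)·!2 = 36·1 = 36
  i=8: C(9,8)·!1 = 9·0 = 0
  i=9: C(9,9)·!0 = 1·1 = 1
Total = 29143.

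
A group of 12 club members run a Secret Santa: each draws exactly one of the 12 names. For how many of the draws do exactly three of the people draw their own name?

Choose which 3 of the 12 are fixed: C(12,3) = 220.
The remaining 9 must be deranged: !9 = 133496.
Total: 220 × 133496 = 29369120.

29369120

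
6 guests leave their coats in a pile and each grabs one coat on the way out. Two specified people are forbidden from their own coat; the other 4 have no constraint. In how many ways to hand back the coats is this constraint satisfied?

Inclusion-exclusion on the 2 forbidden self-matches:
Σ_{j=0}^{2} (-1)^j C(2,j)(6-j)!
= C(2,0)·6! - C(2,1)·5! + C(2,2)·4!
= 720 - 240 + 24
= 504

504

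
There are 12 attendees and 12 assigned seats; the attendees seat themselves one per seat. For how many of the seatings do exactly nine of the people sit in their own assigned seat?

440

Choose which 9 of the 12 are fixed: C(12,9) = 220.
The other 3 form a derangement: !3 = 2.
Total: 220 × 2 = 440.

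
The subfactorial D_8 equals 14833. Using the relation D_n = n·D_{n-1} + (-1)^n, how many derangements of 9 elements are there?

133496

D_9 = 9·14833 - 1 = 133496.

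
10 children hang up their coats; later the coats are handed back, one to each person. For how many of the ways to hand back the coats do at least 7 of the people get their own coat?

# with exactly i fixed is C(10,i)·!(10-i); sum over i=7..10:
  i=7: C(10,7)·!3 = 120·2 = 240
  i=8: C(10,8)·!2 = 45·1 = 45
  i=9: C(10,9)·!1 = 10·0 = 0
  i=10: C(10,10)·!0 = 1·1 = 1
Total = 286.

286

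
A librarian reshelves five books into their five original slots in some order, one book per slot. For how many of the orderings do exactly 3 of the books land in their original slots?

10

Choose which 3 of the 5 are fixed: C(5,3) = 10.
The other 2 form a derangement: !2 = 1.
Total: 10 × 1 = 10.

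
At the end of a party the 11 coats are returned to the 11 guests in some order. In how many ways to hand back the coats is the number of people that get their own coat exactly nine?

55

Choose which 9 of the 11 are fixed: C(11,9) = 55.
The remaining 2 must be deranged: !2 = 1.
Total: 55 × 1 = 55.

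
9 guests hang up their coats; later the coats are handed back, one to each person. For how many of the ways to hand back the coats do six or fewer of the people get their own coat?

362843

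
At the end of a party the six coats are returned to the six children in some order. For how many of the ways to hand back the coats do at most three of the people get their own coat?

# with exactly i fixed is C(6,i)·!(6-i); sum over i=0..3:
  i=0: C(6,0)·!6 = 1·265 = 265
  i=1: C(6,1)·!5 = 6·44 = 264
  i=2: C(6,2)·!4 = 15·9 = 135
  i=3: C(6,3)·!3 = 20·2 = 40
Total = 704.

704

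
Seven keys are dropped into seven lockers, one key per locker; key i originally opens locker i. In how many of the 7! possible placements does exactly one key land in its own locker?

Pick the single fixed position: C(7,1) = 7 ways.
The other 6 form a derangement: !6 = 265.
Total: 7 × 265 = 1855.

1855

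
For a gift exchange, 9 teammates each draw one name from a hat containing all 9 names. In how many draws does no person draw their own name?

133496

Use !n = n·!(n-1) + (-1)^n.
!9 = 9·14833 - 1 = 133496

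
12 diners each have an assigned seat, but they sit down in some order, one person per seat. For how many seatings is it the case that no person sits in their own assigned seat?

176214841

The number of derangements of 12 is !12 = Σ_{k=0}^{12} (-1)^k·12!/k!
= 12! - 12!/1! + 12!/2! - 12!/3! + 12!/4! - 12!/5! + 12!/6! - 12!/7! + 12!/8! - 12!/9! + 12!/10! - 12!/11! + 12!/12!
= 479001600 - 479001600 + 239500800 - 79833600 + 19958400 - 3991680 + 665280 - 95040 + 11880 - 1320 + 132 - 12 + 1
= 176214841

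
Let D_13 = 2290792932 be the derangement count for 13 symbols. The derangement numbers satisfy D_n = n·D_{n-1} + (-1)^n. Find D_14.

32071101049

D_14 = 14·2290792932 + 1 = 32071101049.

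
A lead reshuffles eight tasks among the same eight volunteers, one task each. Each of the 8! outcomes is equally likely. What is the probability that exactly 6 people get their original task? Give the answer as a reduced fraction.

Favorable outcomes: C(8,6)·!2 = 28·1 = 28.
Total outcomes: 8! = 40320.
Probability = 28/40320 = 1/1440.

1/1440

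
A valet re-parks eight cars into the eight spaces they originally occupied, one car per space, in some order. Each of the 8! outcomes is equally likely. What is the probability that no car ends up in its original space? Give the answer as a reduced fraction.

2119/5760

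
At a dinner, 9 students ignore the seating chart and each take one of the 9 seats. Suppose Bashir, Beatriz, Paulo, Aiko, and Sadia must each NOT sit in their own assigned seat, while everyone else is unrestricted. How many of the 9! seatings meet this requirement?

205056

Let A_j be the event that the j-th constrained one is fixed. By inclusion-exclusion over the 5 events:
Σ_{j=0}^{5} (-1)^j C(5,j)(9-j)!
= C(5,0)·9! - C(5,1)·8! + C(5,2)·7! - C(5,3)·6! + C(5,4)·5! - C(5,5)·4!
= 362880 - 201600 + 50400 - 7200 + 600 - 24
= 205056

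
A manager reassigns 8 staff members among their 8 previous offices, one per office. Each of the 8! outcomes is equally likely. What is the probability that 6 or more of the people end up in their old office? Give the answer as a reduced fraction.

Favorable outcomes: Σ_{i≥6} C(8,i)·!(8-i) = 28·1 + 8·0 + 1·1 = 29.
Total outcomes: 8! = 40320.
Probability = 29/40320 = 29/40320.

29/40320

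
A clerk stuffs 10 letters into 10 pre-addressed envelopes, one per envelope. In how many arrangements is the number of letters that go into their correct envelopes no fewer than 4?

# with exactly i fixed is C(10,i)·!(10-i); sum over i=4..10:
  i=4: C(10,4)·!6 = 210·265 = 55650
  i=5: C(10,5)·!5 = 252·44 = 11088
  i=6: C(10,6)·!4 = 210·9 = 1890
  i=7: C(10,7)·!3 = 120·2 = 240
  i=8: C(10,8)·!2 = 45·1 = 45
  i=9: C(10,9)·!1 = 10·0 = 0
  i=10: C(10,10)·!0 = 1·1 = 1
Total = 68914.

68914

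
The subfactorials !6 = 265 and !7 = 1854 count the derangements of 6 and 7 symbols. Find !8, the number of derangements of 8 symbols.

!8 = (8-1)·(!7 + !6) = 7·(1854 + 265) = 7·2119 = 14833.

14833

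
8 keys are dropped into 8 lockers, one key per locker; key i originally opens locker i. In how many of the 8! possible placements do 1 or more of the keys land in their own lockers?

# with exactly i fixed is C(8,i)·!(8-i); sum over i=1..8:
  i=1: C(8,1)·!7 = 8·1854 = 14832
  i=2: C(8,2)·!6 = 28·265 = 7420
  i=3: C(8,3)·!5 = 56·44 = 2464
  i=4: C(8,4)·!4 = 70·9 = 630
  i=5: C(8,5)·!3 = 56·2 = 112
  i=6: C(8,6)·!2 = 28·1 = 28
  i=7: C(8,7)·!1 = 8·0 = 0
  i=8: C(8,8)·!0 = 1·1 = 1
Total = 25487.

25487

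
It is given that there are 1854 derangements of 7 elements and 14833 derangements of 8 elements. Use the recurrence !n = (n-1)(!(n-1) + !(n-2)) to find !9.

!9 = (9-1)·(!8 + !7) = 8·(14833 + 1854) = 8·16687 = 133496.

133496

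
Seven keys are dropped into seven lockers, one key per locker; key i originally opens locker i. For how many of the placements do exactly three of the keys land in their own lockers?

315

Choose which 3 of the 7 are fixed: C(7,3) = 35.
The other 4 form a derangement: !4 = 9.
Total: 35 × 9 = 315.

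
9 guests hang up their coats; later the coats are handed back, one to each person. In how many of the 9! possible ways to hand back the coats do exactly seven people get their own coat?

36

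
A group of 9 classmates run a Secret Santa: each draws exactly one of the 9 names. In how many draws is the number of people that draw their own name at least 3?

Sum C(9,i)·!(9-i) for i = 3..9:
  i=3: C(9,3)·!6 = 84·265 = 22260
  i=4: C(9,4)·!5 = 126·44 = 5544
  i=5: C(9,5)·!4 = 126·9 = 1134
  i=6: C(9,6)·!3 = 84·2 = 168
  i=7: C(9,7)·!2 = 36·1 = 36
  i=8: C(9,8)·!1 = 9·0 = 0
  i=9: C(9,9)·!0 = 1·1 = 1
Total = 29143.

29143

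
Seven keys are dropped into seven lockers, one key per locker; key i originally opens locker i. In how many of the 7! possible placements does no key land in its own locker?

1854

By inclusion-exclusion, !7 = Σ (-1)^k · 7!/k! for k=0..7
= 7! - 7!/1! + 7!/2! - 7!/3! + 7!/4! - 7!/5! + 7!/6! - 7!/7!
= 5040 - 5040 + 2520 - 840 + 210 - 42 + 7 - 1
= 1854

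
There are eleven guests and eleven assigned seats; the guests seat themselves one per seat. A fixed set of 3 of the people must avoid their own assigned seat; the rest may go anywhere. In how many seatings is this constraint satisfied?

Let A_j be the event that the j-th constrained one is fixed. By inclusion-exclusion over the 3 events:
Σ_{j=0}^{3} (-1)^j C(3,j)(11-j)!
= C(3,0)·11! - C(3,1)·10! + C(3,2)·9! - C(3,3)·8!
= 39916800 - 10886400 + 1088640 - 40320
= 30078720

30078720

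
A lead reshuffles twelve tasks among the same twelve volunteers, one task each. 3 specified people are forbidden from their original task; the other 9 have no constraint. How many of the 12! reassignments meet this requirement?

369774720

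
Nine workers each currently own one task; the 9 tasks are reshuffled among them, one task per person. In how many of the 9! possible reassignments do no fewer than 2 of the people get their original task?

95887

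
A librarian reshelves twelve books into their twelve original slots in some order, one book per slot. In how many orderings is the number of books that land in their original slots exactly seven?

34848

Pick the 7 fixed positions: C(12,7) = 792 ways.
The other 5 form a derangement: !5 = 44.
Total: 792 × 44 = 34848.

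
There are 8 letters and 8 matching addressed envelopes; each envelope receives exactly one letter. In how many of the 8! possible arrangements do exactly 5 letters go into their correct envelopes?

Pick the 5 fixed positions: C(8,5) = 56 ways.
The remaining 3 must be deranged: !3 = 2.
Total: 56 × 2 = 112.

112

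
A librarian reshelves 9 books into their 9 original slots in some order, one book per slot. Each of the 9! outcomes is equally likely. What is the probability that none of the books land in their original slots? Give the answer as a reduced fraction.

Favorable outcomes: !9 = 133496.
Total outcomes: 9! = 362880.
Probability = 133496/362880 = 16687/45360.

16687/45360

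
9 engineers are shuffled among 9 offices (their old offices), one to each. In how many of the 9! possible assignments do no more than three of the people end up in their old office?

355997

Sum C(9,i)·!(9-i) for i = 0..3:
  i=0: C(9,0)·!9 = 1·133496 = 133496
  i=1: C(9,1)·!8 = 9·14833 = 133497
  i=2: C(9,2)·!7 = 36·1854 = 66744
  i=3: C(9,3)·!6 = 84·265 = 22260
Total = 355997.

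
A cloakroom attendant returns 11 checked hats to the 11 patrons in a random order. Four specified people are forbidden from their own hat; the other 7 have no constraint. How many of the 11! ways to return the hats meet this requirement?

Let A_j be the event that the j-th constrained one is fixed. By inclusion-exclusion over the 4 events:
Σ_{j=0}^{4} (-1)^j C(4,j)(11-j)!
= C(4,0)·11! - C(4,1)·10! + C(4,2)·9! - C(4,3)·8! + C(4,4)·7!
= 39916800 - 14515200 + 2177280 - 161280 + 5040
= 27422640

27422640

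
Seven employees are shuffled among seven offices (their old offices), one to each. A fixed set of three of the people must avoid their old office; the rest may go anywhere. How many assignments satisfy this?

3216

Inclusion-exclusion on the 3 forbidden self-matches:
Σ_{j=0}^{3} (-1)^j C(3,j)(7-j)!
= C(3,0)·7! - C(3,1)·6! + C(3,2)·5! - C(3,3)·4!
= 5040 - 2160 + 360 - 24
= 3216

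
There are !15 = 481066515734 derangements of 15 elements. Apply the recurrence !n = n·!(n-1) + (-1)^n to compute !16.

7697064251745

!16 = 16·481066515734 + 1 = 7697064251745.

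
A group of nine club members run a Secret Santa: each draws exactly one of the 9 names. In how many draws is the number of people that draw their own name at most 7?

# with exactly i fixed is C(9,i)·!(9-i); sum over i=0..7:
  i=0: C(9,0)·!9 = 1·133496 = 133496
  i=1: C(9,1)·!8 = 9·14833 = 133497
  i=2: C(9,2)·!7 = 36·1854 = 66744
  i=3: C(9,3)·!6 = 84·265 = 22260
  i=4: C(9,4)·!5 = 126·44 = 5544
  i=5: C(9,5)·!4 = 126·9 = 1134
  i=6: C(9,6)·!3 = 84·2 = 168
  i=7: C(9,7)·!2 = 36·1 = 36
Total = 362879.

362879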